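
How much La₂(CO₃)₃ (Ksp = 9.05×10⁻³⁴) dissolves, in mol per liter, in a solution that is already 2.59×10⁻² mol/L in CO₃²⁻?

3.61×10⁻¹⁵ M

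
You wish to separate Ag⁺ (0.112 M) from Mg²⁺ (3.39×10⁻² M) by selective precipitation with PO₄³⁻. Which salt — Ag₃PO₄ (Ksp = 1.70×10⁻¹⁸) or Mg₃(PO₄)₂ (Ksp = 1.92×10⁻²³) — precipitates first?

Precipitation of each salt begins when its ion product equals Ksp.
For Ag₃PO₄: [PO₄³⁻] = (Ksp/[Ag⁺]^3) = 1.21×10⁻¹⁵ M
For Mg₃(PO₄)₂: [PO₄³⁻] = (Ksp/[Mg²⁺]^3)^(1/2) = 7.02×10⁻¹⁰ M
The smaller threshold [PO₄³⁻] is reached first, so Ag₃PO₄ precipitates first.

Ag₃PO₄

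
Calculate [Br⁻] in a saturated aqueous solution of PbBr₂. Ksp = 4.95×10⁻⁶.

2.15×10⁻² M

PbBr₂(s) ⇌ Pb²⁺(aq) + 2 Br⁻(aq)
Let s be the molar solubility. Then [Pb²⁺] = s and [Br⁻] = 2s.
Ksp = [Pb²⁺][Br⁻]^2 = s · (2s)^2 = 4s^3 = 4.95×10⁻⁶
s = 1.07×10⁻² mol L⁻¹
[Br⁻] = 2s = 2.15×10⁻² mol L⁻¹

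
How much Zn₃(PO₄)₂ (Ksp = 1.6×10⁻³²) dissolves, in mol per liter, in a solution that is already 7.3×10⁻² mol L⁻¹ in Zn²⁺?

3.2×10⁻¹⁵ M

Zn₃(PO₄)₂(s) ⇌ 3 Zn²⁺(aq) + 2 PO₄³⁻(aq)
The solution already contains Zn²⁺ at 7.3×10⁻² mol L⁻¹. Let s be the molar solubility of Zn₃(PO₄)₂.
[Zn²⁺] ≈ 7.3×10⁻² mol L⁻¹ (common ion dominates); [PO₄³⁻] = 2s.
Ksp = [Zn²⁺]^3[PO₄³⁻]^2 = (7.3×10⁻²)^3(2s)^2
(2s)^2 = 1.6×10⁻³² / (7.3×10⁻²)^3 = 4.1×10⁻²⁹
s = 3.2×10⁻¹⁵ mol L⁻¹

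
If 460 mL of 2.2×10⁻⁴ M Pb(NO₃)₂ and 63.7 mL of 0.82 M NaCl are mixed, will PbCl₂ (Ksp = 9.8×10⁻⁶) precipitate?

No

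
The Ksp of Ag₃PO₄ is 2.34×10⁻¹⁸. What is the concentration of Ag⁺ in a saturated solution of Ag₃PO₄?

Ag₃PO₄(s) ⇌ 3 Ag⁺(aq) + PO₄³⁻(aq)
If s mol/L of Ag₃PO₄ dissolves, [Ag⁺] = 3s and [PO₄³⁻] = s.
Ksp = [Ag⁺]^3[PO₄³⁻] = (3s)^3 · s = 27s^4 = 2.34×10⁻¹⁸
s = 1.72×10⁻⁵ M
[Ag⁺] = 3s = 5.15×10⁻⁵ M

5.15×10⁻⁵ M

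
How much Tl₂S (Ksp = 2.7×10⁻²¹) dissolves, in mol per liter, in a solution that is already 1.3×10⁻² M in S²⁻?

Tl₂S(s) ⇌ 2 Tl⁺(aq) + S²⁻(aq)
Let s be the solubility of Tl₂S here. The common ion gives [S²⁻] ≈ 1.3×10⁻² M, and [Tl⁺] = 2s.
Ksp = [Tl⁺]^2[S²⁻] = (2s)^2(1.3×10⁻²)
(2s)^2 = 2.7×10⁻²¹ / (1.3×10⁻²) = 2.1×10⁻¹⁹
s = 2.3×10⁻¹⁰ M

2.3×10⁻¹⁰ M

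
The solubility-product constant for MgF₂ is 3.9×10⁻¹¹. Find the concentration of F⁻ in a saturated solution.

MgF₂(s) ⇌ Mg²⁺(aq) + 2 F⁻(aq)
For each mole of MgF₂ that dissolves per liter, [Mg²⁺] = s and [F⁻] = 2s; let s denote this solubility.
Ksp = [Mg²⁺][F⁻]^2 = s · (2s)^2 = 4s^3 = 3.9×10⁻¹¹
s = 2.1×10⁻⁴ mol/L
[F⁻] = 2s = 4.3×10⁻⁴ mol/L

4.3×10⁻⁴ M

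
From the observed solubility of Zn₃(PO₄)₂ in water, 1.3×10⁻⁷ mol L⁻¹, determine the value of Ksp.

Ksp = 4.0×10⁻³³

Zn₃(PO₄)₂(s) ⇌ 3 Zn²⁺(aq) + 2 PO₄³⁻(aq)
With molar solubility s: [Zn²⁺] = 3s, [PO₄³⁻] = 2s.
Ksp = [Zn²⁺]^3[PO₄³⁻]^2 = (3s)^3 · (2s)^2 = 108s^5
Ksp = 108 × (1.3×10⁻⁷)^5 = 4.0×10⁻³³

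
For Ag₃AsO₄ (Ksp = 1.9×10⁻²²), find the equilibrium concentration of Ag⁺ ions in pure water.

Ag₃AsO₄(s) ⇌ 3 Ag⁺(aq) + AsO₄³⁻(aq)
With molar solubility s: [Ag⁺] = 3s, [AsO₄³⁻] = s.
Ksp = [Ag⁺]^3[AsO₄³⁻] = (3s)^3 · s = 27s^4 = 1.9×10⁻²²
s = 1.6×10⁻⁶ mol L⁻¹
[Ag⁺] = 3s = 4.9×10⁻⁶ mol L⁻¹

4.9×10⁻⁶ M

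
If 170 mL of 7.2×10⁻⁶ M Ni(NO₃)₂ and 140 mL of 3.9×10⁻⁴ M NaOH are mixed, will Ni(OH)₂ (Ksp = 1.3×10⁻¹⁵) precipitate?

Yes

The combined volume is 310 mL.
[Ni²⁺] = (7.2×10⁻⁶)(170)/310 = 3.9×10⁻⁶ M
[OH⁻] = (3.9×10⁻⁴)(140)/310 = 1.8×10⁻⁴ M
Q = [Ni²⁺][OH⁻]^2 = 1.2×10⁻¹³
Because Q > Ksp (1.2×10⁻¹³ vs 1.3×10⁻¹⁵), a precipitate of Ni(OH)₂ forms.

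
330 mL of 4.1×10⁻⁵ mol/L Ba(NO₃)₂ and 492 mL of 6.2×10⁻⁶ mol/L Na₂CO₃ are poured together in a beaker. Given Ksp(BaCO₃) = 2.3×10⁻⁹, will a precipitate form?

Total volume after mixing = 330 + 492 = 822 mL.
[Ba²⁺] = (4.1×10⁻⁵)(330)/822 = 1.6×10⁻⁵ mol/L
[CO₃²⁻] = (6.2×10⁻⁶)(492)/822 = 3.7×10⁻⁶ mol/L
Q = [Ba²⁺][CO₃²⁻] = 6.1×10⁻¹¹
Since Q (6.1×10⁻¹¹) is less than Ksp (2.3×10⁻⁹), no BaCO₃ precipitates.

No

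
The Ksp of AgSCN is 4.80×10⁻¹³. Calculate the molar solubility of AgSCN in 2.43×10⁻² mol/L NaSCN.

AgSCN(s) ⇌ Ag⁺(aq) + SCN⁻(aq)
The solution already contains SCN⁻ at 2.43×10⁻² mol/L. Let s be the molar solubility of AgSCN.
[SCN⁻] ≈ 2.43×10⁻² mol/L (common ion dominates); [Ag⁺] = s.
Ksp = [Ag⁺][SCN⁻] = s(2.43×10⁻²)
s = 4.80×10⁻¹³ / (2.43×10⁻²) = 1.98×10⁻¹¹
s = 1.98×10⁻¹¹ mol/L

1.98×10⁻¹¹ M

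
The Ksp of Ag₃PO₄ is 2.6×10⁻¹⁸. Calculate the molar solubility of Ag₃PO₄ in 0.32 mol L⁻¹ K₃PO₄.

Ag₃PO₄(s) ⇌ 3 Ag⁺(aq) + PO₄³⁻(aq)
PO₄³⁻ is already present at 0.32 mol L⁻¹. If s mol/L of Ag₃PO₄ dissolves, [Ag⁺] = 3s while [PO₄³⁻] ≈ 0.32 mol L⁻¹.
Ksp = [Ag⁺]^3[PO₄³⁻] = (3s)^3(0.32)
(3s)^3 = 2.6×10⁻¹⁸ / (0.32) = 8.1×10⁻¹⁸
s = 6.7×10⁻⁷ mol L⁻¹

6.7×10⁻⁷ M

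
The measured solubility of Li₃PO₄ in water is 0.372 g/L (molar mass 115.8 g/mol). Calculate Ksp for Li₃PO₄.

Ksp = 2.88×10⁻⁹

Molar solubility s = (0.372 g/L) / (115.8 g/mol) = 3.2124×10⁻³ mol/L
Li₃PO₄(s) ⇌ 3 Li⁺(aq) + PO₄³⁻(aq)
With molar solubility s: [Li⁺] = 3s, [PO₄³⁻] = s.
Ksp = [Li⁺]^3[PO₄³⁻] = (3s)^3 · s = 27s^4
Ksp = 27 × (3.2124×10⁻³)^4 = 2.88×10⁻⁹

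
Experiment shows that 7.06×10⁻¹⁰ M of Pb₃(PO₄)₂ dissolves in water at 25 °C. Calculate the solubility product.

Pb₃(PO₄)₂(s) ⇌ 3 Pb²⁺(aq) + 2 PO₄³⁻(aq)
Call the molar solubility s, so that [Pb²⁺] = 3s and [PO₄³⁻] = 2s.
Ksp = [Pb²⁺]^3[PO₄³⁻]^2 = (3s)^3 · (2s)^2 = 108s^5
Ksp = 108 × (7.06×10⁻¹⁰)^5 = 1.89×10⁻⁴⁴

Ksp = 1.89×10⁻⁴⁴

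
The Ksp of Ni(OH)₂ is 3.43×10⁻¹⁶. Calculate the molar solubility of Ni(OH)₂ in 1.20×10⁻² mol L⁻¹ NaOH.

2.38×10⁻¹² M

Ni(OH)₂(s) ⇌ Ni²⁺(aq) + 2 OH⁻(aq)
Let s be the solubility of Ni(OH)₂ here. The common ion gives [OH⁻] ≈ 1.20×10⁻² mol L⁻¹, and [Ni²⁺] = s.
Ksp = [Ni²⁺][OH⁻]^2 = s(1.20×10⁻²)^2
s = 3.43×10⁻¹⁶ / (1.20×10⁻²)^2 = 2.38×10⁻¹²
s = 2.38×10⁻¹² mol L⁻¹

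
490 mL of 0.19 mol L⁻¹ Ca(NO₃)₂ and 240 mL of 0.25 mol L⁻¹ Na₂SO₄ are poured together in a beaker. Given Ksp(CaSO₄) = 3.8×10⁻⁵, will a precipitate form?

Yes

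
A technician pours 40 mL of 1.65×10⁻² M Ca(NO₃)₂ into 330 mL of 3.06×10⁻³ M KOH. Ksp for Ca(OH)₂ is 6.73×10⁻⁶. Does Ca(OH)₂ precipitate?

After mixing, V = 40 mL + 330 mL = 370 mL.
[Ca²⁺] = (1.65×10⁻²)(40)/370 = 1.78×10⁻³ M
[OH⁻] = (3.06×10⁻³)(330)/370 = 2.73×10⁻³ M
Q = [Ca²⁺][OH⁻]^2 = 1.33×10⁻⁸
Q = 1.33×10⁻⁸ < Ksp = 6.73×10⁻⁶, so the solution is unsaturated and no precipitate forms.

No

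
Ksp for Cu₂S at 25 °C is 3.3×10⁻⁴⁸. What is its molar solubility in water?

Cu₂S(s) ⇌ 2 Cu⁺(aq) + S²⁻(aq)
Call the molar solubility s, so that [Cu⁺] = 2s and [S²⁻] = s.
Ksp = [Cu⁺]^2[S²⁻] = (2s)^2 · s = 4s^3
4s^3 = 3.3×10⁻⁴⁸  ⇒  s^3 = 8.3×10⁻⁴⁹
s = 9.4×10⁻¹⁷ mol/L

9.4×10⁻¹⁷ M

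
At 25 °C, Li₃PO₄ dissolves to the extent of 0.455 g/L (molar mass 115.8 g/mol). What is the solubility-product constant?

s = (0.455 g L⁻¹)/(115.8 g mol⁻¹) = 3.9292×10⁻³ M
Li₃PO₄(s) ⇌ 3 Li⁺(aq) + PO₄³⁻(aq)
Call the molar solubility s, so that [Li⁺] = 3s and [PO₄³⁻] = s.
Ksp = [Li⁺]^3[PO₄³⁻] = (3s)^3 · s = 27s^4
Ksp = 27 × (3.9292×10⁻³)^4 = 6.44×10⁻⁹

Ksp = 6.44×10⁻⁹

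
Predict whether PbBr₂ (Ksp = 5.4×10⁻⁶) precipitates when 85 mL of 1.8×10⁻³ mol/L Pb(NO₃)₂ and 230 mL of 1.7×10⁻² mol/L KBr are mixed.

No

Total volume after mixing = 85 + 230 = 315 mL.
[Pb²⁺] = (1.8×10⁻³)(85)/315 = 4.9×10⁻⁴ mol/L
[Br⁻] = (1.7×10⁻²)(230)/315 = 1.2×10⁻² mol/L
Q = [Pb²⁺][Br⁻]^2 = 7.5×10⁻⁸
Since Q (7.5×10⁻⁸) is less than Ksp (5.4×10⁻⁶), no PbBr₂ precipitates.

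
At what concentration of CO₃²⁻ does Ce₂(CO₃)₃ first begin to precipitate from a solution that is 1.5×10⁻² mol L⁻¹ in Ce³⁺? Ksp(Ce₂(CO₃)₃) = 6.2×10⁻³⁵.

6.5×10⁻¹¹ M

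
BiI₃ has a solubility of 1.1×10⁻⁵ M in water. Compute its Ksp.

Ksp = 4.0×10⁻¹⁹

BiI₃(s) ⇌ Bi³⁺(aq) + 3 I⁻(aq)
For each mole of BiI₃ that dissolves per liter, [Bi³⁺] = s and [I⁻] = 3s; let s denote this solubility.
Ksp = [Bi³⁺][I⁻]^3 = s · (3s)^3 = 27s^4
Ksp = 27 × (1.1×10⁻⁵)^4 = 4.0×10⁻¹⁹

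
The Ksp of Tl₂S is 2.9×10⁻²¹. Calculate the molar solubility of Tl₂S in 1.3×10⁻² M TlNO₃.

1.7×10⁻¹⁷ M

Tl₂S(s) ⇌ 2 Tl⁺(aq) + S²⁻(aq)
With Tl⁺ already at 1.3×10⁻² M and s small, take [Tl⁺] ≈ 1.3×10⁻² M and [S²⁻] = s.
Ksp = [Tl⁺]^2[S²⁻] = (1.3×10⁻²)^2s
s = 2.9×10⁻²¹ / (1.3×10⁻²)^2 = 1.7×10⁻¹⁷
s = 1.7×10⁻¹⁷ M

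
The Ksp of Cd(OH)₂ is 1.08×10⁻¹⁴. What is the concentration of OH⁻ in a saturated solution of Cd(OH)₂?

2.78×10⁻⁵ M

Cd(OH)₂(s) ⇌ Cd²⁺(aq) + 2 OH⁻(aq)
With molar solubility s: [Cd²⁺] = s, [OH⁻] = 2s.
Ksp = [Cd²⁺][OH⁻]^2 = s · (2s)^2 = 4s^3 = 1.08×10⁻¹⁴
s = 1.39×10⁻⁵ mol/L
[OH⁻] = 2s = 2.78×10⁻⁵ mol/L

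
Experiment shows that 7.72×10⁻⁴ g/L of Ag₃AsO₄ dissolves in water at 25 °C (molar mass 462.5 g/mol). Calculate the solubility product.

Convert to molarity: s = 7.72×10⁻⁴ / 462.5 = 1.6692×10⁻⁶ mol/L
Ag₃AsO₄(s) ⇌ 3 Ag⁺(aq) + AsO₄³⁻(aq)
For each mole of Ag₃AsO₄ that dissolves per liter, [Ag⁺] = 3s and [AsO₄³⁻] = s; let s denote this solubility.
Ksp = [Ag⁺]^3[AsO₄³⁻] = (3s)^3 · s = 27s^4
Ksp = 27 × (1.6692×10⁻⁶)^4 = 2.10×10⁻²²

Ksp = 2.10×10⁻²²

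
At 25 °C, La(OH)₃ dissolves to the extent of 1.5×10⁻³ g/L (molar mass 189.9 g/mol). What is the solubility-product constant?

Ksp = 1.1×10⁻¹⁹

Convert to molarity: s = 1.5×10⁻³ / 189.9 = 7.899×10⁻⁶ mol/L
La(OH)₃(s) ⇌ La³⁺(aq) + 3 OH⁻(aq)
For each mole of La(OH)₃ that dissolves per liter, [La³⁺] = s and [OH⁻] = 3s; let s denote this solubility.
Ksp = [La³⁺][OH⁻]^3 = s · (3s)^3 = 27s^4
Ksp = 27 × (7.899×10⁻⁶)^4 = 1.1×10⁻¹⁹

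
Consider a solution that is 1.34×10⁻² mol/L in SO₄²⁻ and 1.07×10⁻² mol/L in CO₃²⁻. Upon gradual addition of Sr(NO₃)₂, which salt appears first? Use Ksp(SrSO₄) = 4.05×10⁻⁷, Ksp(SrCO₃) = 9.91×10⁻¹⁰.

SrCO₃

The threshold for precipitation is Q = Ksp.
For SrSO₄: [Sr²⁺] = (Ksp/[SO₄²⁻]) = 3.02×10⁻⁵ mol/L
For SrCO₃: [Sr²⁺] = (Ksp/[CO₃²⁻]) = 9.26×10⁻⁸ mol/L
The smaller threshold [Sr²⁺] is reached first, so SrCO₃ precipitates first.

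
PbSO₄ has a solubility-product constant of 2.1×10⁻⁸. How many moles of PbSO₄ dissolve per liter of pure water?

1.4×10⁻⁴ M

PbSO₄(s) ⇌ Pb²⁺(aq) + SO₄²⁻(aq)
For each mole of PbSO₄ that dissolves per liter, [Pb²⁺] = s and [SO₄²⁻] = s; let s denote this solubility.
Ksp = [Pb²⁺][SO₄²⁻] = s · s = s^2
s^2 = 2.1×10⁻⁸
s = 1.4×10⁻⁴ M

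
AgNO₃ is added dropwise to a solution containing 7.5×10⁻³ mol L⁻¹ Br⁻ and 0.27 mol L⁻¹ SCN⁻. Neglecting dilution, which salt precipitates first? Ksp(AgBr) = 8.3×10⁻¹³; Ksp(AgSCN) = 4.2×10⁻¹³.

Precipitation of each salt begins when its ion product equals Ksp.
For AgBr: [Ag⁺] = (Ksp/[Br⁻]) = 1.1×10⁻¹⁰ mol L⁻¹
For AgSCN: [Ag⁺] = (Ksp/[SCN⁻]) = 1.6×10⁻¹² mol L⁻¹
Since AgSCN needs less Ag⁺ to reach saturation, it precipitates first.

AgSCN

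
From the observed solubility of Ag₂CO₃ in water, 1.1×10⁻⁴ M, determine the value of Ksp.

Ksp = 5.3×10⁻¹²

Ag₂CO₃(s) ⇌ 2 Ag⁺(aq) + CO₃²⁻(aq)
Call the molar solubility s, so that [Ag⁺] = 2s and [CO₃²⁻] = s.
Ksp = [Ag⁺]^2[CO₃²⁻] = (2s)^2 · s = 4s^3
Ksp = 4 × (1.1×10⁻⁴)^3 = 5.3×10⁻¹²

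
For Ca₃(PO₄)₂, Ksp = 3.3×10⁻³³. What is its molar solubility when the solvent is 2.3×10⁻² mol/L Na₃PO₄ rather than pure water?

6.1×10⁻¹¹ M

Ca₃(PO₄)₂(s) ⇌ 3 Ca²⁺(aq) + 2 PO₄³⁻(aq)
The solution already contains PO₄³⁻ at 2.3×10⁻² mol/L. Let s be the molar solubility of Ca₃(PO₄)₂.
[PO₄³⁻] ≈ 2.3×10⁻² mol/L (common ion dominates); [Ca²⁺] = 3s.
Ksp = [Ca²⁺]^3[PO₄³⁻]^2 = (3s)^3(2.3×10⁻²)^2
(3s)^3 = 3.3×10⁻³³ / (2.3×10⁻²)^2 = 6.2×10⁻³⁰
s = 6.1×10⁻¹¹ mol/L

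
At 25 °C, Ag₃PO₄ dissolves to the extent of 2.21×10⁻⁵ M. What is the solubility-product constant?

Ksp = 6.44×10⁻¹⁸

Ag₃PO₄(s) ⇌ 3 Ag⁺(aq) + PO₄³⁻(aq)
If s mol/L of Ag₃PO₄ dissolves, [Ag⁺] = 3s and [PO₄³⁻] = s.
Ksp = [Ag⁺]^3[PO₄³⁻] = (3s)^3 · s = 27s^4
Ksp = 27 × (2.21×10⁻⁵)^4 = 6.44×10⁻¹⁸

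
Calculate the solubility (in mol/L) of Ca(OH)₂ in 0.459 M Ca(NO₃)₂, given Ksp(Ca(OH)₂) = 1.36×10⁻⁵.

2.72×10⁻³ M

Ca(OH)₂(s) ⇌ Ca²⁺(aq) + 2 OH⁻(aq)
With Ca²⁺ already at 0.459 M and s small, take [Ca²⁺] ≈ 0.459 M and [OH⁻] = 2s.
Ksp = [Ca²⁺][OH⁻]^2 = (0.459)(2s)^2
(2s)^2 = 1.36×10⁻⁵ / (0.459) = 2.96×10⁻⁵
s = 2.72×10⁻³ M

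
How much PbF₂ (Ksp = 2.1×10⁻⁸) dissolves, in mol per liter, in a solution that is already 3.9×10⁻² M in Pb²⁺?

3.7×10⁻⁴ M

PbF₂(s) ⇌ Pb²⁺(aq) + 2 F⁻(aq)
Pb²⁺ is already present at 3.9×10⁻² M. If s mol/L of PbF₂ dissolves, [F⁻] = 2s while [Pb²⁺] ≈ 3.9×10⁻² M.
Ksp = [Pb²⁺][F⁻]^2 = (3.9×10⁻²)(2s)^2
(2s)^2 = 2.1×10⁻⁸ / (3.9×10⁻²) = 5.4×10⁻⁷
s = 3.7×10⁻⁴ M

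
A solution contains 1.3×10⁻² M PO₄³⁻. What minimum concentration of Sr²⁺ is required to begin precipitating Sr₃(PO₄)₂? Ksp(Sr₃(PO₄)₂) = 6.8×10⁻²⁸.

A salt starts to precipitate once the ion product Q reaches its Ksp.
Sr₃(PO₄)₂(s) ⇌ 3 Sr²⁺(aq) + 2 PO₄³⁻(aq)
Ksp = [Sr²⁺]^3[PO₄³⁻]^2 = [Sr²⁺]^3(1.3×10⁻²)^2
[Sr²⁺]^3 = 6.8×10⁻²⁸ / (1.3×10⁻²)^2 = 4.0×10⁻²⁴
[Sr²⁺] = 1.6×10⁻⁸ M

1.6×10⁻⁸ M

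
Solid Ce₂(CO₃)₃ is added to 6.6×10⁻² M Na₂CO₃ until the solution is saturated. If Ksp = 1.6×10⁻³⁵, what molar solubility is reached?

1.2×10⁻¹⁶ M

Ce₂(CO₃)₃(s) ⇌ 2 Ce³⁺(aq) + 3 CO₃²⁻(aq)
With CO₃²⁻ already at 6.6×10⁻² M and s small, take [CO₃²⁻] ≈ 6.6×10⁻² M and [Ce³⁺] = 2s.
Ksp = [Ce³⁺]^2[CO₃²⁻]^3 = (2s)^2(6.6×10⁻²)^3
(2s)^2 = 1.6×10⁻³⁵ / (6.6×10⁻²)^3 = 5.6×10⁻³²
s = 1.2×10⁻¹⁶ M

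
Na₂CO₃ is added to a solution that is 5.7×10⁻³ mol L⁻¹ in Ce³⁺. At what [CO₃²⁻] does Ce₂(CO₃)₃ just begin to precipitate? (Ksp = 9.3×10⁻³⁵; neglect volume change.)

A salt starts to precipitate once the ion product Q reaches its Ksp.
Ce₂(CO₃)₃(s) ⇌ 2 Ce³⁺(aq) + 3 CO₃²⁻(aq)
Ksp = [Ce³⁺]^2[CO₃²⁻]^3 = [CO₃²⁻]^3(5.7×10⁻³)^2
[CO₃²⁻]^3 = 9.3×10⁻³⁵ / (5.7×10⁻³)^2 = 2.9×10⁻³⁰
[CO₃²⁻] = 1.4×10⁻¹⁰ mol L⁻¹

1.4×10⁻¹⁰ M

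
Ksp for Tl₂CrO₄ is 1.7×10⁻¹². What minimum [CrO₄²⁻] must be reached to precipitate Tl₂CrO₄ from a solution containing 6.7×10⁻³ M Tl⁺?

3.8×10⁻⁸ M

Each salt precipitates once Q = Ksp for that salt.
Tl₂CrO₄(s) ⇌ 2 Tl⁺(aq) + CrO₄²⁻(aq)
Ksp = [Tl⁺]^2[CrO₄²⁻] = [CrO₄²⁻](6.7×10⁻³)^2
[CrO₄²⁻] = 1.7×10⁻¹² / (6.7×10⁻³)^2 = 3.8×10⁻⁸
[CrO₄²⁻] = 3.8×10⁻⁸ M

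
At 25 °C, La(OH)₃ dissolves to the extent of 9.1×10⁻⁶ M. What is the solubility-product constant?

La(OH)₃(s) ⇌ La³⁺(aq) + 3 OH⁻(aq)
Let s be the molar solubility. Then [La³⁺] = s and [OH⁻] = 3s.
Ksp = [La³⁺][OH⁻]^3 = s · (3s)^3 = 27s^4
Ksp = 27 × (9.1×10⁻⁶)^4 = 1.9×10⁻¹⁹

Ksp = 1.9×10⁻¹⁹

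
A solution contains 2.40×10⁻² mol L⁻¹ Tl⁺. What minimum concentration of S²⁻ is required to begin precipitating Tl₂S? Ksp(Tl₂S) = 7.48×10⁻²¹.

1.30×10⁻¹⁷ M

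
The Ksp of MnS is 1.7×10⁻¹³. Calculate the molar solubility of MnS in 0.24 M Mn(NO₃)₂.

MnS(s) ⇌ Mn²⁺(aq) + S²⁻(aq)
Mn²⁺ is already present at 0.24 M. If s mol/L of MnS dissolves, [S²⁻] = s while [Mn²⁺] ≈ 0.24 M.
Ksp = [Mn²⁺][S²⁻] = (0.24)s
s = 1.7×10⁻¹³ / (0.24) = 7.1×10⁻¹³
s = 7.1×10⁻¹³ M

7.1×10⁻¹³ M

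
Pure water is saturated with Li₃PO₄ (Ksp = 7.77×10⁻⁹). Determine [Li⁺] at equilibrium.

1.24×10⁻² M

Li₃PO₄(s) ⇌ 3 Li⁺(aq) + PO₄³⁻(aq)
If s mol/L of Li₃PO₄ dissolves, [Li⁺] = 3s and [PO₄³⁻] = s.
Ksp = [Li⁺]^3[PO₄³⁻] = (3s)^3 · s = 27s^4 = 7.77×10⁻⁹
s = 4.12×10⁻³ mol/L
[Li⁺] = 3s = 1.24×10⁻² mol/L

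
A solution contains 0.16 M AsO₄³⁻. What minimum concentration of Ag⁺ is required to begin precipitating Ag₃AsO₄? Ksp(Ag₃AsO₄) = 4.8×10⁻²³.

6.7×10⁻⁸ M

Precipitation begins when Q = Ksp.
Ag₃AsO₄(s) ⇌ 3 Ag⁺(aq) + AsO₄³⁻(aq)
Ksp = [Ag⁺]^3[AsO₄³⁻] = [Ag⁺]^3(0.16)
[Ag⁺]^3 = 4.8×10⁻²³ / (0.16) = 3.0×10⁻²²
[Ag⁺] = 6.7×10⁻⁸ M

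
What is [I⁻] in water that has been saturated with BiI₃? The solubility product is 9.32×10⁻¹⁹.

4.09×10⁻⁵ M

BiI₃(s) ⇌ Bi³⁺(aq) + 3 I⁻(aq)
For each mole of BiI₃ that dissolves per liter, [Bi³⁺] = s and [I⁻] = 3s; let s denote this solubility.
Ksp = [Bi³⁺][I⁻]^3 = s · (3s)^3 = 27s^4 = 9.32×10⁻¹⁹
s = 1.36×10⁻⁵ mol/L
[I⁻] = 3s = 4.09×10⁻⁵ mol/L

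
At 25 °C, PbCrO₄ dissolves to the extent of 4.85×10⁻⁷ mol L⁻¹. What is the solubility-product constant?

PbCrO₄(s) ⇌ Pb²⁺(aq) + CrO₄²⁻(aq)
Call the molar solubility s, so that [Pb²⁺] = s and [CrO₄²⁻] = s.
Ksp = [Pb²⁺][CrO₄²⁻] = s · s = s^2
Ksp = (4.85×10⁻⁷)^2 = 2.35×10⁻¹³

Ksp = 2.35×10⁻¹³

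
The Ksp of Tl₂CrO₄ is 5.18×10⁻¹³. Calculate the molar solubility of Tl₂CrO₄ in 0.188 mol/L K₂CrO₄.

Tl₂CrO₄(s) ⇌ 2 Tl⁺(aq) + CrO₄²⁻(aq)
The solution already contains CrO₄²⁻ at 0.188 mol/L. Let s be the molar solubility of Tl₂CrO₄.
[CrO₄²⁻] ≈ 0.188 mol/L (common ion dominates); [Tl⁺] = 2s.
Ksp = [Tl⁺]^2[CrO₄²⁻] = (2s)^2(0.188)
(2s)^2 = 5.18×10⁻¹³ / (0.188) = 2.76×10⁻¹²
s = 8.30×10⁻⁷ mol/L

8.30×10⁻⁷ M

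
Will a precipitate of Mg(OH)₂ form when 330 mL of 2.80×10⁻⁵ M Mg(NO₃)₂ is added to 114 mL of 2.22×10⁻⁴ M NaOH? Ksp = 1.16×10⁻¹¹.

No

The combined volume is 444 mL.
[Mg²⁺] = (2.80×10⁻⁵)(330)/444 = 2.08×10⁻⁵ M
[OH⁻] = (2.22×10⁻⁴)(114)/444 = 5.70×10⁻⁵ M
Q = [Mg²⁺][OH⁻]^2 = 6.76×10⁻¹⁴
Since Q (6.76×10⁻¹⁴) is less than Ksp (1.16×10⁻¹¹), no Mg(OH)₂ precipitates.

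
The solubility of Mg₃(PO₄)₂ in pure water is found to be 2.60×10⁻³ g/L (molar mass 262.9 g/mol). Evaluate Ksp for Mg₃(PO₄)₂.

Ksp = 1.02×10⁻²³

Convert to molarity: s = 2.60×10⁻³ / 262.9 = 9.8897×10⁻⁶ mol/L
Mg₃(PO₄)₂(s) ⇌ 3 Mg²⁺(aq) + 2 PO₄³⁻(aq)
Let s be the molar solubility. Then [Mg²⁺] = 3s and [PO₄³⁻] = 2s.
Ksp = [Mg²⁺]^3[PO₄³⁻]^2 = (3s)^3 · (2s)^2 = 108s^5
Ksp = 108 × (9.8897×10⁻⁶)^5 = 1.02×10⁻²³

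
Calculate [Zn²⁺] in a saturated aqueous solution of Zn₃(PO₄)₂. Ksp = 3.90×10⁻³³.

Zn₃(PO₄)₂(s) ⇌ 3 Zn²⁺(aq) + 2 PO₄³⁻(aq)
For each mole of Zn₃(PO₄)₂ that dissolves per liter, [Zn²⁺] = 3s and [PO₄³⁻] = 2s; let s denote this solubility.
Ksp = [Zn²⁺]^3[PO₄³⁻]^2 = (3s)^3 · (2s)^2 = 108s^5 = 3.90×10⁻³³
s = 1.29×10⁻⁷ mol L⁻¹
[Zn²⁺] = 3s = 3.88×10⁻⁷ mol L⁻¹

3.88×10⁻⁷ M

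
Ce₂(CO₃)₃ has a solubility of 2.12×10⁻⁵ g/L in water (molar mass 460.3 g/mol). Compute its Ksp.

Ksp = 2.24×10⁻³⁵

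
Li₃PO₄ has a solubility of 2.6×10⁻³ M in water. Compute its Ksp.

Li₃PO₄(s) ⇌ 3 Li⁺(aq) + PO₄³⁻(aq)
Let s be the molar solubility. Then [Li⁺] = 3s and [PO₄³⁻] = s.
Ksp = [Li⁺]^3[PO₄³⁻] = (3s)^3 · s = 27s^4
Ksp = 27 × (2.6×10⁻³)^4 = 1.2×10⁻⁹

Ksp = 1.2×10⁻⁹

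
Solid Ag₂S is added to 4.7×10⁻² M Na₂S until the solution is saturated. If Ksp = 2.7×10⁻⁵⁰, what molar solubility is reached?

3.8×10⁻²⁵ M

Ag₂S(s) ⇌ 2 Ag⁺(aq) + S²⁻(aq)
Let s be the solubility of Ag₂S here. The common ion gives [S²⁻] ≈ 4.7×10⁻² M, and [Ag⁺] = 2s.
Ksp = [Ag⁺]^2[S²⁻] = (2s)^2(4.7×10⁻²)
(2s)^2 = 2.7×10⁻⁵⁰ / (4.7×10⁻²) = 5.7×10⁻⁴⁹
s = 3.8×10⁻²⁵ M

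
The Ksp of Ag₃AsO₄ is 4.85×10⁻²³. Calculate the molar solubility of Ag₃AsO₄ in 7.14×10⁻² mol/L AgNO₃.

Ag₃AsO₄(s) ⇌ 3 Ag⁺(aq) + AsO₄³⁻(aq)
The solution already contains Ag⁺ at 7.14×10⁻² mol/L. Let s be the molar solubility of Ag₃AsO₄.
[Ag⁺] ≈ 7.14×10⁻² mol/L (common ion dominates); [AsO₄³⁻] = s.
Ksp = [Ag⁺]^3[AsO₄³⁻] = (7.14×10⁻²)^3s
s = 4.85×10⁻²³ / (7.14×10⁻²)^3 = 1.33×10⁻¹⁹
s = 1.33×10⁻¹⁹ mol/L

1.33×10⁻¹⁹ M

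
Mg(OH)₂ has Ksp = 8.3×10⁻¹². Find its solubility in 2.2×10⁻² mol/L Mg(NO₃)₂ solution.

Mg(OH)₂(s) ⇌ Mg²⁺(aq) + 2 OH⁻(aq)
Mg²⁺ is already present at 2.2×10⁻² mol/L. If s mol/L of Mg(OH)₂ dissolves, [OH⁻] = 2s while [Mg²⁺] ≈ 2.2×10⁻² mol/L.
Ksp = [Mg²⁺][OH⁻]^2 = (2.2×10⁻²)(2s)^2
(2s)^2 = 8.3×10⁻¹² / (2.2×10⁻²) = 3.8×10⁻¹⁰
s = 9.7×10⁻⁶ mol/L

9.7×10⁻⁶ M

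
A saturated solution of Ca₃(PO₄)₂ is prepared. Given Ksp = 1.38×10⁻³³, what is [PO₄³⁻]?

2.10×10⁻⁷ M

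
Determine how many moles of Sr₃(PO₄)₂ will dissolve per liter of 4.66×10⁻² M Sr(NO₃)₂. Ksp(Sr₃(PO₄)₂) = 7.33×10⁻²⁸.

1.35×10⁻¹² M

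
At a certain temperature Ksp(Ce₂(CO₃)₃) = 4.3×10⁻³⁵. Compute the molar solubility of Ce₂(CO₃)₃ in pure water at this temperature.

5.2×10⁻⁸ M

Ce₂(CO₃)₃(s) ⇌ 2 Ce³⁺(aq) + 3 CO₃²⁻(aq)
Call the molar solubility s, so that [Ce³⁺] = 2s and [CO₃²⁻] = 3s.
Ksp = [Ce³⁺]^2[CO₃²⁻]^3 = (2s)^2 · (3s)^3 = 108s^5
108s^5 = 4.3×10⁻³⁵  ⇒  s^5 = 4.0×10⁻³⁷
Taking the 5th root, s = 5.2×10⁻⁸ mol/L.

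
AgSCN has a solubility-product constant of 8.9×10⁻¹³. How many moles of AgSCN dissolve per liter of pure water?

9.4×10⁻⁷ M

AgSCN(s) ⇌ Ag⁺(aq) + SCN⁻(aq)
If s mol/L of AgSCN dissolves, [Ag⁺] = s and [SCN⁻] = s.
Ksp = [Ag⁺][SCN⁻] = s · s = s^2
s^2 = 8.9×10⁻¹³
Taking the 2nd root, s = 9.4×10⁻⁷ mol L⁻¹.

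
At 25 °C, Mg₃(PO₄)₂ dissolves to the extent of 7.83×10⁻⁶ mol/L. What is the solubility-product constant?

Ksp = 3.18×10⁻²⁴

Mg₃(PO₄)₂(s) ⇌ 3 Mg²⁺(aq) + 2 PO₄³⁻(aq)
If s mol/L of Mg₃(PO₄)₂ dissolves, [Mg²⁺] = 3s and [PO₄³⁻] = 2s.
Ksp = [Mg²⁺]^3[PO₄³⁻]^2 = (3s)^3 · (2s)^2 = 108s^5
Ksp = 108 × (7.83×10⁻⁶)^5 = 3.18×10⁻²⁴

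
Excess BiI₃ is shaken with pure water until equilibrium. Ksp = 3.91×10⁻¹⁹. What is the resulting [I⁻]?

BiI₃(s) ⇌ Bi³⁺(aq) + 3 I⁻(aq)
For each mole of BiI₃ that dissolves per liter, [Bi³⁺] = s and [I⁻] = 3s; let s denote this solubility.
Ksp = [Bi³⁺][I⁻]^3 = s · (3s)^3 = 27s^4 = 3.91×10⁻¹⁹
s = 1.10×10⁻⁵ M
[I⁻] = 3s = 3.29×10⁻⁵ M

3.29×10⁻⁵ M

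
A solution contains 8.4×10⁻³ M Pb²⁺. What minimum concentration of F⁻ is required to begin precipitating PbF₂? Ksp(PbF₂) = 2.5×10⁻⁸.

A salt starts to precipitate once the ion product Q reaches its Ksp.
PbF₂(s) ⇌ Pb²⁺(aq) + 2 F⁻(aq)
Ksp = [Pb²⁺][F⁻]^2 = [F⁻]^2(8.4×10⁻³)
[F⁻]^2 = 2.5×10⁻⁸ / (8.4×10⁻³) = 3.0×10⁻⁶
[F⁻] = 1.7×10⁻³ M

1.7×10⁻³ M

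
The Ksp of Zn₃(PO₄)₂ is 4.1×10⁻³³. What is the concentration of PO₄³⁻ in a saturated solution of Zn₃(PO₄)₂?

2.6×10⁻⁷ M

Zn₃(PO₄)₂(s) ⇌ 3 Zn²⁺(aq) + 2 PO₄³⁻(aq)
Let s be the molar solubility. Then [Zn²⁺] = 3s and [PO₄³⁻] = 2s.
Ksp = [Zn²⁺]^3[PO₄³⁻]^2 = (3s)^3 · (2s)^2 = 108s^5 = 4.1×10⁻³³
s = 1.3×10⁻⁷ mol L⁻¹
[PO₄³⁻] = 2s = 2.6×10⁻⁷ mol L⁻¹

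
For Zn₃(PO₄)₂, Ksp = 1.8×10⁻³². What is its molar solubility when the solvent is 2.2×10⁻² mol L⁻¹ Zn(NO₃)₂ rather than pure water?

2.1×10⁻¹⁴ M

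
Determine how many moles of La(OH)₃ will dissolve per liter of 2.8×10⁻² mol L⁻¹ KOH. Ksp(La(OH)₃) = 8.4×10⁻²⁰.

La(OH)₃(s) ⇌ La³⁺(aq) + 3 OH⁻(aq)
With OH⁻ already at 2.8×10⁻² mol L⁻¹ and s small, take [OH⁻] ≈ 2.8×10⁻² mol L⁻¹ and [La³⁺] = s.
Ksp = [La³⁺][OH⁻]^3 = s(2.8×10⁻²)^3
s = 8.4×10⁻²⁰ / (2.8×10⁻²)^3 = 3.8×10⁻¹⁵
s = 3.8×10⁻¹⁵ mol L⁻¹

3.8×10⁻¹⁵ M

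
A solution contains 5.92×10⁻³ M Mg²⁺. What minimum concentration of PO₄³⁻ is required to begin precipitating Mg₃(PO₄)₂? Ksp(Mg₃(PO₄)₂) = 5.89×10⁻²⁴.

Each salt precipitates once Q = Ksp for that salt.
Mg₃(PO₄)₂(s) ⇌ 3 Mg²⁺(aq) + 2 PO₄³⁻(aq)
Ksp = [Mg²⁺]^3[PO₄³⁻]^2 = [PO₄³⁻]^2(5.92×10⁻³)^3
[PO₄³⁻]^2 = 5.89×10⁻²⁴ / (5.92×10⁻³)^3 = 2.84×10⁻¹⁷
[PO₄³⁻] = 5.33×10⁻⁹ M

5.33×10⁻⁹ M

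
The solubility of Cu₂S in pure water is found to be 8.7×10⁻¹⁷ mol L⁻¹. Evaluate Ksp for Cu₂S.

Ksp = 2.6×10⁻⁴⁸

Cu₂S(s) ⇌ 2 Cu⁺(aq) + S²⁻(aq)
With molar solubility s: [Cu⁺] = 2s, [S²⁻] = s.
Ksp = [Cu⁺]^2[S²⁻] = (2s)^2 · s = 4s^3
Ksp = 4 × (8.7×10⁻¹⁷)^3 = 2.6×10⁻⁴⁸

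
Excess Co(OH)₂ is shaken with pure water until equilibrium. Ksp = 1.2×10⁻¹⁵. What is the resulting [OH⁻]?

Co(OH)₂(s) ⇌ Co²⁺(aq) + 2 OH⁻(aq)
For each mole of Co(OH)₂ that dissolves per liter, [Co²⁺] = s and [OH⁻] = 2s; let s denote this solubility.
Ksp = [Co²⁺][OH⁻]^2 = s · (2s)^2 = 4s^3 = 1.2×10⁻¹⁵
s = 6.7×10⁻⁶ M
[OH⁻] = 2s = 1.3×10⁻⁵ M

1.3×10⁻⁵ M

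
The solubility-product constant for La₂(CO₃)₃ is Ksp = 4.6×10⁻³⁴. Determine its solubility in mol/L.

8.4×10⁻⁸ M

La₂(CO₃)₃(s) ⇌ 2 La³⁺(aq) + 3 CO₃²⁻(aq)
Let s be the molar solubility. Then [La³⁺] = 2s and [CO₃²⁻] = 3s.
Ksp = [La³⁺]^2[CO₃²⁻]^3 = (2s)^2 · (3s)^3 = 108s^5
108s^5 = 4.6×10⁻³⁴  ⇒  s^5 = 4.3×10⁻³⁶
s = (4.3×10⁻³⁶)^(1/5) = 8.4×10⁻⁸ mol/L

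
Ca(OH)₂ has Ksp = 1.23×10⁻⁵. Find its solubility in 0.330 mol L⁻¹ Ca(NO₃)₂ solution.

3.05×10⁻³ M

Ca(OH)₂(s) ⇌ Ca²⁺(aq) + 2 OH⁻(aq)
Ca²⁺ is already present at 0.330 mol L⁻¹. If s mol/L of Ca(OH)₂ dissolves, [OH⁻] = 2s while [Ca²⁺] ≈ 0.330 mol L⁻¹.
Ksp = [Ca²⁺][OH⁻]^2 = (0.330)(2s)^2
(2s)^2 = 1.23×10⁻⁵ / (0.330) = 3.73×10⁻⁵
s = 3.05×10⁻³ mol L⁻¹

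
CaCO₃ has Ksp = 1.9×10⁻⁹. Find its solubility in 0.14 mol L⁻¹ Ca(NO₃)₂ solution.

CaCO₃(s) ⇌ Ca²⁺(aq) + CO₃²⁻(aq)
Ca²⁺ is already present at 0.14 mol L⁻¹. If s mol/L of CaCO₃ dissolves, [CO₃²⁻] = s while [Ca²⁺] ≈ 0.14 mol L⁻¹.
Ksp = [Ca²⁺][CO₃²⁻] = (0.14)s
s = 1.9×10⁻⁹ / (0.14) = 1.4×10⁻⁸
s = 1.4×10⁻⁸ mol L⁻¹

1.4×10⁻⁸ M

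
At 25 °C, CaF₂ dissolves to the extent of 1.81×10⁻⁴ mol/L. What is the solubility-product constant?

Ksp = 2.37×10⁻¹¹

CaF₂(s) ⇌ Ca²⁺(aq) + 2 F⁻(aq)
Call the molar solubility s, so that [Ca²⁺] = s and [F⁻] = 2s.
Ksp = [Ca²⁺][F⁻]^2 = s · (2s)^2 = 4s^3
Ksp = 4 × (1.81×10⁻⁴)^3 = 2.37×10⁻¹¹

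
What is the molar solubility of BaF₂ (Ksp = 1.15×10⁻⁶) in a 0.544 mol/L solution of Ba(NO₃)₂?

BaF₂(s) ⇌ Ba²⁺(aq) + 2 F⁻(aq)
With Ba²⁺ already at 0.544 mol/L and s small, take [Ba²⁺] ≈ 0.544 mol/L and [F⁻] = 2s.
Ksp = [Ba²⁺][F⁻]^2 = (0.544)(2s)^2
(2s)^2 = 1.15×10⁻⁶ / (0.544) = 2.11×10⁻⁶
s = 7.27×10⁻⁴ mol/L

7.27×10⁻⁴ M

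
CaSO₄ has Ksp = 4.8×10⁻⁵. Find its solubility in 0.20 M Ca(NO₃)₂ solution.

2.4×10⁻⁴ M

CaSO₄(s) ⇌ Ca²⁺(aq) + SO₄²⁻(aq)
With Ca²⁺ already at 0.20 M and s small, take [Ca²⁺] ≈ 0.20 M and [SO₄²⁻] = s.
Ksp = [Ca²⁺][SO₄²⁻] = (0.20)s
s = 4.8×10⁻⁵ / (0.20) = 2.4×10⁻⁴
s = 2.4×10⁻⁴ M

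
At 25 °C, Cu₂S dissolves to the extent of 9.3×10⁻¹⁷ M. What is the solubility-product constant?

Ksp = 3.2×10⁻⁴⁸

Cu₂S(s) ⇌ 2 Cu⁺(aq) + S²⁻(aq)
Let s be the molar solubility. Then [Cu⁺] = 2s and [S²⁻] = s.
Ksp = [Cu⁺]^2[S²⁻] = (2s)^2 · s = 4s^3
Ksp = 4 × (9.3×10⁻¹⁷)^3 = 3.2×10⁻⁴⁸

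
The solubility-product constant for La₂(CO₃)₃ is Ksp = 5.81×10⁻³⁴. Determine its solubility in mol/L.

8.83×10⁻⁸ M

La₂(CO₃)₃(s) ⇌ 2 La³⁺(aq) + 3 CO₃²⁻(aq)
For each mole of La₂(CO₃)₃ that dissolves per liter, [La³⁺] = 2s and [CO₃²⁻] = 3s; let s denote this solubility.
Ksp = [La³⁺]^2[CO₃²⁻]^3 = (2s)^2 · (3s)^3 = 108s^5
108s^5 = 5.81×10⁻³⁴  ⇒  s^5 = 5.38×10⁻³⁶
s = 8.83×10⁻⁸ M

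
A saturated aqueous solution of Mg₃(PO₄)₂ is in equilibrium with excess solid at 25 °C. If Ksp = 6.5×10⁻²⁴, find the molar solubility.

9.0×10⁻⁶ M

Mg₃(PO₄)₂(s) ⇌ 3 Mg²⁺(aq) + 2 PO₄³⁻(aq)
If s mol/L of Mg₃(PO₄)₂ dissolves, [Mg²⁺] = 3s and [PO₄³⁻] = 2s.
Ksp = [Mg²⁺]^3[PO₄³⁻]^2 = (3s)^3 · (2s)^2 = 108s^5
108s^5 = 6.5×10⁻²⁴  ⇒  s^5 = 6.0×10⁻²⁶
s = (6.0×10⁻²⁶)^(1/5) = 9.0×10⁻⁶ mol L⁻¹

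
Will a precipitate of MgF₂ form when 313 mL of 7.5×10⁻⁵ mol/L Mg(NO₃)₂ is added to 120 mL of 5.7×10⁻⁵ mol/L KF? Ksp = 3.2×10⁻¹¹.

No

After mixing, V = 313 mL + 120 mL = 433 mL.
[Mg²⁺] = (7.5×10⁻⁵)(313)/433 = 5.4×10⁻⁵ mol/L
[F⁻] = (5.7×10⁻⁵)(120)/433 = 1.6×10⁻⁵ mol/L
Q = [Mg²⁺][F⁻]^2 = 1.4×10⁻¹⁴
Q = 1.4×10⁻¹⁴ < Ksp = 3.2×10⁻¹¹, so the solution is unsaturated and no precipitate forms.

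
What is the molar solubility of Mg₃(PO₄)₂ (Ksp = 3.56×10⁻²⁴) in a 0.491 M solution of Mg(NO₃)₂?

Mg₃(PO₄)₂(s) ⇌ 3 Mg²⁺(aq) + 2 PO₄³⁻(aq)
With Mg²⁺ already at 0.491 M and s small, take [Mg²⁺] ≈ 0.491 M and [PO₄³⁻] = 2s.
Ksp = [Mg²⁺]^3[PO₄³⁻]^2 = (0.491)^3(2s)^2
(2s)^2 = 3.56×10⁻²⁴ / (0.491)^3 = 3.01×10⁻²³
s = 2.74×10⁻¹² M

2.74×10⁻¹² M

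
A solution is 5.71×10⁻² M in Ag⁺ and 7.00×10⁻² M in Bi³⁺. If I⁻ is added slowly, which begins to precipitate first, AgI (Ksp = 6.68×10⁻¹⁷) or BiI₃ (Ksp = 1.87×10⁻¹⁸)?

A salt starts to precipitate once the ion product Q reaches its Ksp.
For AgI: [I⁻] = (Ksp/[Ag⁺]) = 1.17×10⁻¹⁵ M
For BiI₃: [I⁻] = (Ksp/[Bi³⁺])^(1/3) = 2.99×10⁻⁶ M
The smaller threshold [I⁻] is reached first, so AgI precipitates first.

AgI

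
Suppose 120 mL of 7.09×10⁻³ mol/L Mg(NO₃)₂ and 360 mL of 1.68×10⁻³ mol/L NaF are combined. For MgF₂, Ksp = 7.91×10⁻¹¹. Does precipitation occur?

Yes

Total volume after mixing = 120 + 360 = 480 mL.
[Mg²⁺] = (7.09×10⁻³)(120)/480 = 1.77×10⁻³ mol/L
[F⁻] = (1.68×10⁻³)(360)/480 = 1.26×10⁻³ mol/L
Q = [Mg²⁺][F⁻]^2 = 2.81×10⁻⁹
Q = 2.81×10⁻⁹ > Ksp = 7.91×10⁻¹¹, so the solution is supersaturated and MgF₂ precipitates.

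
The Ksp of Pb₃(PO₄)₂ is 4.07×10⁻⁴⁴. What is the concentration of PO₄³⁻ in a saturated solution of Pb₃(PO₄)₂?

Pb₃(PO₄)₂(s) ⇌ 3 Pb²⁺(aq) + 2 PO₄³⁻(aq)
With molar solubility s: [Pb²⁺] = 3s, [PO₄³⁻] = 2s.
Ksp = [Pb²⁺]^3[PO₄³⁻]^2 = (3s)^3 · (2s)^2 = 108s^5 = 4.07×10⁻⁴⁴
s = 8.23×10⁻¹⁰ mol L⁻¹
[PO₄³⁻] = 2s = 1.65×10⁻⁹ mol L⁻¹

1.65×10⁻⁹ M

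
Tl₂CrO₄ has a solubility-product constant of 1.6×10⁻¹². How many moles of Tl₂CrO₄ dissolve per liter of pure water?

7.4×10⁻⁵ M

Tl₂CrO₄(s) ⇌ 2 Tl⁺(aq) + CrO₄²⁻(aq)
Let s be the molar solubility. Then [Tl⁺] = 2s and [CrO₄²⁻] = s.
Ksp = [Tl⁺]^2[CrO₄²⁻] = (2s)^2 · s = 4s^3
4s^3 = 1.6×10⁻¹²  ⇒  s^3 = 4.0×10⁻¹³
s = 7.4×10⁻⁵ mol L⁻¹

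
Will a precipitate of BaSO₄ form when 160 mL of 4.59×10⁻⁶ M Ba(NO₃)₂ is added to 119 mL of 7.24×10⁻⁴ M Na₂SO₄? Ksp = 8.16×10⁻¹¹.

Total volume after mixing = 160 + 119 = 279 mL.
[Ba²⁺] = (4.59×10⁻⁶)(160)/279 = 2.63×10⁻⁶ M
[SO₄²⁻] = (7.24×10⁻⁴)(119)/279 = 3.09×10⁻⁴ M
Q = [Ba²⁺][SO₄²⁻] = 8.13×10⁻¹⁰
Because Q > Ksp (8.13×10⁻¹⁰ vs 8.16×10⁻¹¹), a precipitate of BaSO₄ forms.

Yes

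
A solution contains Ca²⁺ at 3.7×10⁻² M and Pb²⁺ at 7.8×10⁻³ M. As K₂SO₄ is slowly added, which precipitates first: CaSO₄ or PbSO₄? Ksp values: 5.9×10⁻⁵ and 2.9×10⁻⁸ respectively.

Each salt precipitates once Q = Ksp for that salt.
For CaSO₄: [SO₄²⁻] = (Ksp/[Ca²⁺]) = 1.6×10⁻³ M
For PbSO₄: [SO₄²⁻] = (Ksp/[Pb²⁺]) = 3.7×10⁻⁶ M
PbSO₄ requires the lower [SO₄²⁻], so it precipitates first.

PbSO₄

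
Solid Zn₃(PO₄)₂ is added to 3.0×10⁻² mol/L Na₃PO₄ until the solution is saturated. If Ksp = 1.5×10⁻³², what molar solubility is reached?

Zn₃(PO₄)₂(s) ⇌ 3 Zn²⁺(aq) + 2 PO₄³⁻(aq)
The solution already contains PO₄³⁻ at 3.0×10⁻² mol/L. Let s be the molar solubility of Zn₃(PO₄)₂.
[PO₄³⁻] ≈ 3.0×10⁻² mol/L (common ion dominates); [Zn²⁺] = 3s.
Ksp = [Zn²⁺]^3[PO₄³⁻]^2 = (3s)^3(3.0×10⁻²)^2
(3s)^3 = 1.5×10⁻³² / (3.0×10⁻²)^2 = 1.7×10⁻²⁹
s = 8.5×10⁻¹¹ mol/L

8.5×10⁻¹¹ M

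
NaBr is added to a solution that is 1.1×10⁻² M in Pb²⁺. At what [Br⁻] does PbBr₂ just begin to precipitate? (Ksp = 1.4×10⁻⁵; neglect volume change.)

A salt starts to precipitate once the ion product Q reaches its Ksp.
PbBr₂(s) ⇌ Pb²⁺(aq) + 2 Br⁻(aq)
Ksp = [Pb²⁺][Br⁻]^2 = [Br⁻]^2(1.1×10⁻²)
[Br⁻]^2 = 1.4×10⁻⁵ / (1.1×10⁻²) = 1.3×10⁻³
[Br⁻] = 3.6×10⁻² M

3.6×10⁻² M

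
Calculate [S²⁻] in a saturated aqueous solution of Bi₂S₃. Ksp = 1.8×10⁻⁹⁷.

Bi₂S₃(s) ⇌ 2 Bi³⁺(aq) + 3 S²⁻(aq)
If s mol/L of Bi₂S₃ dissolves, [Bi³⁺] = 2s and [S²⁻] = 3s.
Ksp = [Bi³⁺]^2[S²⁻]^3 = (2s)^2 · (3s)^3 = 108s^5 = 1.8×10⁻⁹⁷
s = 1.8×10⁻²⁰ M
[S²⁻] = 3s = 5.3×10⁻²⁰ M

5.3×10⁻²⁰ M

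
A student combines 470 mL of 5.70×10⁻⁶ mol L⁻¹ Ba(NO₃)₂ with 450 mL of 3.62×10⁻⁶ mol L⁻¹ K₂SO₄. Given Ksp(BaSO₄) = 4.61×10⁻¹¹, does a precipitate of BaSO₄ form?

Total volume after mixing = 470 + 450 = 920 mL.
[Ba²⁺] = (5.70×10⁻⁶)(470)/920 = 2.91×10⁻⁶ mol L⁻¹
[SO₄²⁻] = (3.62×10⁻⁶)(450)/920 = 1.77×10⁻⁶ mol L⁻¹
Q = [Ba²⁺][SO₄²⁻] = 5.16×10⁻¹²
Q = 5.16×10⁻¹² < Ksp = 4.61×10⁻¹¹, so the solution is unsaturated and no precipitate forms.

No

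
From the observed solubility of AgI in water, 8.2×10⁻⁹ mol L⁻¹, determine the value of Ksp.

AgI(s) ⇌ Ag⁺(aq) + I⁻(aq)
If s mol/L of AgI dissolves, [Ag⁺] = s and [I⁻] = s.
Ksp = [Ag⁺][I⁻] = s · s = s^2
Ksp = (8.2×10⁻⁹)^2 = 6.7×10⁻¹⁷

Ksp = 6.7×10⁻¹⁷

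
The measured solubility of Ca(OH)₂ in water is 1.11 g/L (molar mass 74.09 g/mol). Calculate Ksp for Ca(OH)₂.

Ksp = 1.35×10⁻⁵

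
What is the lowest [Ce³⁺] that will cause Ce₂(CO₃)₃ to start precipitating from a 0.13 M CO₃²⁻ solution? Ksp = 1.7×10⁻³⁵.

8.8×10⁻¹⁷ M

The threshold for precipitation is Q = Ksp.
Ce₂(CO₃)₃(s) ⇌ 2 Ce³⁺(aq) + 3 CO₃²⁻(aq)
Ksp = [Ce³⁺]^2[CO₃²⁻]^3 = [Ce³⁺]^2(0.13)^3
[Ce³⁺]^2 = 1.7×10⁻³⁵ / (0.13)^3 = 7.7×10⁻³³
[Ce³⁺] = 8.8×10⁻¹⁷ M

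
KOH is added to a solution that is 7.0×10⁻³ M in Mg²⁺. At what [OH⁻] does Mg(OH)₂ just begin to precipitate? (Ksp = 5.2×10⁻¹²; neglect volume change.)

A salt starts to precipitate once the ion product Q reaches its Ksp.
Mg(OH)₂(s) ⇌ Mg²⁺(aq) + 2 OH⁻(aq)
Ksp = [Mg²⁺][OH⁻]^2 = [OH⁻]^2(7.0×10⁻³)
[OH⁻]^2 = 5.2×10⁻¹² / (7.0×10⁻³) = 7.4×10⁻¹⁰
[OH⁻] = 2.7×10⁻⁵ M

2.7×10⁻⁵ M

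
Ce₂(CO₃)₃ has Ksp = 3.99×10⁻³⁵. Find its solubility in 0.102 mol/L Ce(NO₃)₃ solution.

Ce₂(CO₃)₃(s) ⇌ 2 Ce³⁺(aq) + 3 CO₃²⁻(aq)
Ce³⁺ is already present at 0.102 mol/L. If s mol/L of Ce₂(CO₃)₃ dissolves, [CO₃²⁻] = 3s while [Ce³⁺] ≈ 0.102 mol/L.
Ksp = [Ce³⁺]^2[CO₃²⁻]^3 = (0.102)^2(3s)^3
(3s)^3 = 3.99×10⁻³⁵ / (0.102)^2 = 3.84×10⁻³³
s = 5.22×10⁻¹² mol/L

5.22×10⁻¹² M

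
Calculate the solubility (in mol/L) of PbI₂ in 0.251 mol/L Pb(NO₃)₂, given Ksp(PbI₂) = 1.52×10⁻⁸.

1.23×10⁻⁴ M

PbI₂(s) ⇌ Pb²⁺(aq) + 2 I⁻(aq)
With Pb²⁺ already at 0.251 mol/L and s small, take [Pb²⁺] ≈ 0.251 mol/L and [I⁻] = 2s.
Ksp = [Pb²⁺][I⁻]^2 = (0.251)(2s)^2
(2s)^2 = 1.52×10⁻⁸ / (0.251) = 6.06×10⁻⁸
s = 1.23×10⁻⁴ mol/L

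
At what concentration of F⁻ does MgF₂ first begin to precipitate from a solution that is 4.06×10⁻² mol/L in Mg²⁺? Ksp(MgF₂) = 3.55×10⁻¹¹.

2.96×10⁻⁵ M

Precipitation begins when Q = Ksp.
MgF₂(s) ⇌ Mg²⁺(aq) + 2 F⁻(aq)
Ksp = [Mg²⁺][F⁻]^2 = [F⁻]^2(4.06×10⁻²)
[F⁻]^2 = 3.55×10⁻¹¹ / (4.06×10⁻²) = 8.74×10⁻¹⁰
[F⁻] = 2.96×10⁻⁵ mol/L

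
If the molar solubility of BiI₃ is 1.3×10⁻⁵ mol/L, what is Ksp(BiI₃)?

BiI₃(s) ⇌ Bi³⁺(aq) + 3 I⁻(aq)
Let s be the molar solubility. Then [Bi³⁺] = s and [I⁻] = 3s.
Ksp = [Bi³⁺][I⁻]^3 = s · (3s)^3 = 27s^4
Ksp = 27 × (1.3×10⁻⁵)^4 = 7.7×10⁻¹⁹

Ksp = 7.7×10⁻¹⁹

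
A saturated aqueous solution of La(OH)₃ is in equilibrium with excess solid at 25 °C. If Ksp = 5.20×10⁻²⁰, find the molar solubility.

La(OH)₃(s) ⇌ La³⁺(aq) + 3 OH⁻(aq)
For each mole of La(OH)₃ that dissolves per liter, [La³⁺] = s and [OH⁻] = 3s; let s denote this solubility.
Ksp = [La³⁺][OH⁻]^3 = s · (3s)^3 = 27s^4
27s^4 = 5.20×10⁻²⁰  ⇒  s^4 = 1.93×10⁻²¹
s = (1.93×10⁻²¹)^(1/4) = 6.62×10⁻⁶ M

6.62×10⁻⁶ M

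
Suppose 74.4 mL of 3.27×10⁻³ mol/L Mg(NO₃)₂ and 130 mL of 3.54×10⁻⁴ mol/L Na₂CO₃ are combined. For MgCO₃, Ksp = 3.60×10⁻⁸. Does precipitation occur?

Yes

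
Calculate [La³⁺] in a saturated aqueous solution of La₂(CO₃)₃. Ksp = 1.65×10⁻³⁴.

1.37×10⁻⁷ M

La₂(CO₃)₃(s) ⇌ 2 La³⁺(aq) + 3 CO₃²⁻(aq)
For each mole of La₂(CO₃)₃ that dissolves per liter, [La³⁺] = 2s and [CO₃²⁻] = 3s; let s denote this solubility.
Ksp = [La³⁺]^2[CO₃²⁻]^3 = (2s)^2 · (3s)^3 = 108s^5 = 1.65×10⁻³⁴
s = 6.87×10⁻⁸ M
[La³⁺] = 2s = 1.37×10⁻⁷ M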